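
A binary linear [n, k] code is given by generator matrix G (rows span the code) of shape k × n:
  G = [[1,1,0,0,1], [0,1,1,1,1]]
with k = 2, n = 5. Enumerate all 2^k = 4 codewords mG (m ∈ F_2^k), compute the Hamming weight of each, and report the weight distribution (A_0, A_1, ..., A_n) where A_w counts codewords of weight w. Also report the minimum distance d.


Weight distribution: A_0 = 1, A_3 = 2, A_4 = 1. Minimum distance d = 3.

Enumerate all 2^2 = 4 messages m ∈ F_2^2.
For each, compute codeword c = mG in F_2^5, then tally its weight.
  m = 00 → c = 00000, weight = 0.
  m = 10 → c = 11001, weight = 3.
  m = 01 → c = 01111, weight = 4.
  m = 11 → c = 10110, weight = 3.
Tally weights:
  weight 0: 1 codewords.
  weight 3: 2 codewords.
  weight 4: 1 codewords.
Minimum distance d = smallest w > 0 with A_w > 0 = 3.
Sanity: Σ A_w = 4 = 2^2 = 4 ✓.


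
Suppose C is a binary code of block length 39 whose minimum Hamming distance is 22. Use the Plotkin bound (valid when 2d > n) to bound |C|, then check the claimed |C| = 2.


Plotkin bound M ≤ 8; given |C| = 2 ≤ bound (satisfied).

Check applicability: 2d = 44, n = 39.
2d − n = 5 > 0, so Plotkin applies.
Compute d/(2d−n) = 22/5 ≈ 4.4000.
⌊d/(2d−n)⌋ = 4.
Plotkin bound: M ≤ 2·4 = 8.
Given |C| = 2, check: satisfied.
This |C| is below the Plotkin bound.


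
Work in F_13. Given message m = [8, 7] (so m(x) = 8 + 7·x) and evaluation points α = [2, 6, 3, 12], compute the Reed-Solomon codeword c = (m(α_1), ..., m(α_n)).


c = [9, 11, 3, 1]

Message polynomial: m(x) = 8 + 7·x (mod 13).
For each evaluation point α_i, compute m(α_i) mod 13:
  α_1 = 2: Horner steps 7 → 9, so m(2) = 9.
  α_2 = 6: Horner steps 7 → 11, so m(6) = 11.
  α_3 = 3: Horner steps 7 → 3, so m(3) = 3.
  α_4 = 12: Horner steps 7 → 1, so m(12) = 1.
Codeword c = [9, 11, 3, 1] ∈ F_13^4.


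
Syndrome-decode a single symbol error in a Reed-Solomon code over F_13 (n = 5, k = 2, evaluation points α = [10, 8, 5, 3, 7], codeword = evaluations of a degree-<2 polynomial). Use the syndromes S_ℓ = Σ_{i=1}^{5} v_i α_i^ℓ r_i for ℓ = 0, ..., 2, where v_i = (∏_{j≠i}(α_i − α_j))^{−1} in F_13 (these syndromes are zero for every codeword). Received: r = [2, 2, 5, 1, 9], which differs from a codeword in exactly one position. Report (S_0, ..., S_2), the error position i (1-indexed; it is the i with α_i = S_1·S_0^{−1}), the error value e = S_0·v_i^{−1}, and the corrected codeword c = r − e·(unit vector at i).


S = (12, 5, 1), error at position 2, error magnitude e = 4, c = [2, 11, 5, 1, 9].

Step 1: column multipliers v_i = (∏_{j≠i}(α_i − α_j))^{−1} mod 13.
  i = 1 (α = 10): (10−8)(10−5)(10−3)(10−7) = 2·5·7·3 = 210 ≡ 2, so v_1 = 2^{−1} = 7 (mod 13).
  i = 2 (α = 8): (8−10)(8−5)(8−3)(8−7) = (−2)·3·5·1 = −30 ≡ 9, so v_2 = 9^{−1} = 3 (mod 13).
  i = 3 (α = 5): (5−10)(5−8)(5−3)(5−7) = (−5)·(−3)·2·(−2) = −60 ≡ 5, so v_3 = 5^{−1} = 8 (mod 13).
  i = 4 (α = 3): (3−10)(3−8)(3−5)(3−7) = (−7)·(−5)·(−2)·(−4) = 280 ≡ 7, so v_4 = 7^{−1} = 2 (mod 13).
  i = 5 (α = 7): (7−10)(7−8)(7−5)(7−3) = (−3)·(−1)·2·4 = 24 ≡ 11, so v_5 = 11^{−1} = 6 (mod 13).
  v = [7, 3, 8, 2, 6].
Step 2: syndromes of r = [2, 2, 5, 1, 9] (all sums mod 13).
  S_0 = Σ v_i r_i = 7·2 + 3·2 + 8·5 + 2·1 + 6·9 = 116 ≡ 12.
  S_1 = Σ v_i α_i r_i = 7·10·2 + 3·8·2 + 8·5·5 + 2·3·1 + 6·7·9 = 772 ≡ 5.
  α_i^2 mod 13 = [9, 12, 12, 9, 10].
  S_2 = Σ v_i α_i^2 r_i = 7·9·2 + 3·12·2 + 8·12·5 + 2·9·1 + 6·10·9 = 1236 ≡ 1.
  S = (12, 5, 1) ≠ 0, so r is not a codeword (an error is present).
Step 3: locate the error. For a single error e at position i, S_ℓ = v_i·e·α_i^ℓ, so α_err = S_1/S_0.
  S_0^{−1} = 12^{−1} = 12 (mod 13), so α_err = 5·12 = 60 ≡ 8 = α_2. Error position i = 2.
  Consistency check: S_2/S_1 = 1·8 = 8 ≡ 8 = α_err ✓ (single-error assumption holds).
Step 4: error magnitude e = S_0/v_2 = S_0·∏_{j≠2}(α_2 − α_j) = 12·9 = 108 ≡ 4 (mod 13).
Step 5: correct position 2: c_2 = r_2 − e = 2 − 4 ≡ 11 (mod 13). Hence c = [2, 11, 5, 1, 9].
  Check: interpolating c through the α_i gives m(x) = 8 + 2·x (degree < 2) with m(α_i) = c_i for every i, so c is indeed a codeword.


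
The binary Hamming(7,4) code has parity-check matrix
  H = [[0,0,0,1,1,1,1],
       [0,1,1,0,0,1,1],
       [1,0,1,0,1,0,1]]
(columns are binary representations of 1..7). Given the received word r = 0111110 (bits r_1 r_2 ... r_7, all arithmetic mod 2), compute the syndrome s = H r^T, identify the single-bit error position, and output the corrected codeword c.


s = (1, 1, 0)^T, error position = 6, corrected codeword c = 0111100

Compute s = H r^T mod 2 one row at a time:
  s_1 = 1 + 1 + 1 + 0 = 3 ≡ 1 (mod 2).
  s_2 = 1 + 1 + 1 + 0 = 3 ≡ 1 (mod 2).
  s_3 = 0 + 1 + 1 + 0 = 2 ≡ 0 (mod 2).
s = (1, 1, 0)^T — this equals column 6 of H (binary 110), so error is at position 6.
Correct: flip bit 6 of r = 0111110 to get c = 0111100.


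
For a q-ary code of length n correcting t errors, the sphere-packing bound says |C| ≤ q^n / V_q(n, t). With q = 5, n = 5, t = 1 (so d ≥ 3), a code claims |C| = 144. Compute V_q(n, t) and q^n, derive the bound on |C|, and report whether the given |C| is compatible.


V_q(n, t) = 21, q^n = 3125, Hamming bound = 148, |C| = 144 ≤ bound (satisfied).

Step 1: Compute V_q(n, t) = Σ_{j=0}^1 C(n, j) (q−1)^j.
  j = 0: C(5,0)·(4)^0 = 1·1 = 1.
  j = 1: C(5,1)·(4)^1 = 5·4 = 20.
  V_q(n, t) = 1 + 20 = 21.
Step 2: q^n = 5^5 = 3125.
Step 3: Hamming bound ⌊q^n / V_q(n,t)⌋ = ⌊3125/21⌋ = 148.
Step 4: Compare |C| = 144 to 148: satisfied.
The claimed |C| lies below the Hamming bound.


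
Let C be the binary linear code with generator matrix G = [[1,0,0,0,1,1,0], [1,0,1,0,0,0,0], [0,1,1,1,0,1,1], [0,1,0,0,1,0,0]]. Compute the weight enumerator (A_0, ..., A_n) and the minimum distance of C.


Weight distribution: A_0 = 1, A_2 = 3, A_3 = 4, A_4 = 3, A_5 = 4, A_6 = 1. Minimum distance d = 2.

Enumerate all 2^4 = 16 messages m ∈ F_2^4.
For each, compute codeword c = mG in F_2^7, then tally its weight.
  m = 0000 → c = 0000000, weight = 0.
  m = 1000 → c = 1000110, weight = 3.
  m = 0100 → c = 1010000, weight = 2.
  m = 1100 → c = 0010110, weight = 3.
  m = 0010 → c = 0111011, weight = 5.
  m = 1010 → c = 1111101, weight = 6.
  m = 0110 → c = 1101011, weight = 5.
  m = 1110 → c = 0101101, weight = 4.
  m = 0001 → c = 0100100, weight = 2.
  m = 1001 → c = 1100010, weight = 3.
  m = 0101 → c = 1110100, weight = 4.
  m = 1101 → c = 0110010, weight = 3.
  m = 0011 → c = 0011111, weight = 5.
  m = 1011 → c = 1011001, weight = 4.
  m = 0111 → c = 1001111, weight = 5.
  m = 1111 → c = 0001001, weight = 2.
Tally weights:
  weight 0: 1 codewords.
  weight 2: 3 codewords.
  weight 3: 4 codewords.
  weight 4: 3 codewords.
  weight 5: 4 codewords.
  weight 6: 1 codewords.
Minimum distance d = smallest w > 0 with A_w > 0 = 2.
Sanity: Σ A_w = 16 = 2^4 = 16 ✓.


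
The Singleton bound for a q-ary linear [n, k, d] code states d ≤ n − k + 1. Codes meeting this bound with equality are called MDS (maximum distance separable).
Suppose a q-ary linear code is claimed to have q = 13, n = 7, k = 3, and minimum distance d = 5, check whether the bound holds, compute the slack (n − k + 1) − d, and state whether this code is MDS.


Singleton RHS = n − k + 1 = 5, slack = 0, bound satisfied, MDS.

Singleton bound: d ≤ n − k + 1.
Here n = 7, k = 3, so n − k + 1 = 5.
Given d = 5, check d ≤ 5: YES.
Slack = (n − k + 1) − d = 0.
The code is MDS (slack = 0).
Description: the claimed parameters are [7, 3, 5]_13; such a code would be MDS (meets Singleton bound).


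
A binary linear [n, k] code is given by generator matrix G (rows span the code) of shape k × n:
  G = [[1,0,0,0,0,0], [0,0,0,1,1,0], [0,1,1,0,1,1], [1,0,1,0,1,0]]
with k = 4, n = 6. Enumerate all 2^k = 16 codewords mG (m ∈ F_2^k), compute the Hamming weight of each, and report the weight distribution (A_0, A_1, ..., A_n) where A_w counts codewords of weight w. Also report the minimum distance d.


Weight distribution: A_0 = 1, A_1 = 1, A_2 = 4, A_3 = 4, A_4 = 3, A_5 = 3. Minimum distance d = 1.

Enumerate all 2^4 = 16 messages m ∈ F_2^4.
For each, compute codeword c = mG in F_2^6, then tally its weight.
  m = 0000 → c = 000000, weight = 0.
  m = 1000 → c = 100000, weight = 1.
  m = 0100 → c = 000110, weight = 2.
  m = 1100 → c = 100110, weight = 3.
  m = 0010 → c = 011011, weight = 4.
  m = 1010 → c = 111011, weight = 5.
  m = 0110 → c = 011101, weight = 4.
  m = 1110 → c = 111101, weight = 5.
  m = 0001 → c = 101010, weight = 3.
  m = 1001 → c = 001010, weight = 2.
  m = 0101 → c = 101100, weight = 3.
  m = 1101 → c = 001100, weight = 2.
  m = 0011 → c = 110001, weight = 3.
  m = 1011 → c = 010001, weight = 2.
  m = 0111 → c = 110111, weight = 5.
  m = 1111 → c = 010111, weight = 4.
Tally weights:
  weight 0: 1 codewords.
  weight 1: 1 codewords.
  weight 2: 4 codewords.
  weight 3: 4 codewords.
  weight 4: 3 codewords.
  weight 5: 3 codewords.
Minimum distance d = smallest w > 0 with A_w > 0 = 1.
Sanity: Σ A_w = 16 = 2^4 = 16 ✓.


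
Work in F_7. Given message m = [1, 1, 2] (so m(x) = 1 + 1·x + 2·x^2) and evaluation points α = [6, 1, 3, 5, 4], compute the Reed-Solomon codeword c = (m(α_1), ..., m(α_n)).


c = [2, 4, 1, 0, 2]

Message polynomial: m(x) = 1 + 1·x + 2·x^2 (mod 7).
For each evaluation point α_i, compute m(α_i) mod 7:
  α_1 = 6: Horner steps 2 → 6 → 2, so m(6) = 2.
  α_2 = 1: Horner steps 2 → 3 → 4, so m(1) = 4.
  α_3 = 3: Horner steps 2 → 0 → 1, so m(3) = 1.
  α_4 = 5: Horner steps 2 → 4 → 0, so m(5) = 0.
  α_5 = 4: Horner steps 2 → 2 → 2, so m(4) = 2.
Codeword c = [2, 4, 1, 0, 2] ∈ F_7^5.


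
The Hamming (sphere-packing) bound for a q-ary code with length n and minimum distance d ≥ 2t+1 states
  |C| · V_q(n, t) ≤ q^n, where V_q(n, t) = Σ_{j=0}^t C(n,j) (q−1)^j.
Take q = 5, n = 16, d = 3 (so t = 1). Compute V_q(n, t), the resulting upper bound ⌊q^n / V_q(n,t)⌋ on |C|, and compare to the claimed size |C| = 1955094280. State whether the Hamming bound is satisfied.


V_q(n, t) = 65, q^n = 152587890625, Hamming bound = 2347506009, |C| = 1955094280 ≤ bound (satisfied).

Step 1: Compute V_q(n, t) = Σ_{j=0}^1 C(n, j) (q−1)^j.
  j = 0: C(16,0)·(4)^0 = 1·1 = 1.
  j = 1: C(16,1)·(4)^1 = 16·4 = 64.
  V_q(n, t) = 1 + 64 = 65.
Step 2: q^n = 5^16 = 152587890625.
Step 3: Hamming bound ⌊q^n / V_q(n,t)⌋ = ⌊152587890625/65⌋ = 2347506009.
Step 4: Compare |C| = 1955094280 to 2347506009: satisfied.
The claimed |C| lies below the Hamming bound.


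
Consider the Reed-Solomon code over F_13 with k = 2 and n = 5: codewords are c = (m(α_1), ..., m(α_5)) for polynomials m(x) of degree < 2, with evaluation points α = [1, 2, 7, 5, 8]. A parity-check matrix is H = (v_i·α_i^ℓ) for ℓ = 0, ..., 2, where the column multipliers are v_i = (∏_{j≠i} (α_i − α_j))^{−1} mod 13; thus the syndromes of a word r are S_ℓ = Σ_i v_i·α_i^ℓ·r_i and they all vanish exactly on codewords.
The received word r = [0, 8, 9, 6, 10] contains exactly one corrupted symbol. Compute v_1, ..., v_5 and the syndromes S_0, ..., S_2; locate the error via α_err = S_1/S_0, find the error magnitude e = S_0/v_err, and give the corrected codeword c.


S = (5, 1, 8), error at position 5, error magnitude e = 6, c = [0, 8, 9, 6, 4].

Step 1: column multipliers v_i = (∏_{j≠i}(α_i − α_j))^{−1} mod 13.
  i = 1 (α = 1): (1−2)(1−7)(1−5)(1−8) = (−1)·(−6)·(−4)·(−7) = 168 ≡ 12, so v_1 = 12^{−1} = 12 (mod 13).
  i = 2 (α = 2): (2−1)(2−7)(2−5)(2−8) = 1·(−5)·(−3)·(−6) = −90 ≡ 1, so v_2 = 1^{−1} = 1 (mod 13).
  i = 3 (α = 7): (7−1)(7−2)(7−5)(7−8) = 6·5·2·(−1) = −60 ≡ 5, so v_3 = 5^{−1} = 8 (mod 13).
  i = 4 (α = 5): (5−1)(5−2)(5−7)(5−8) = 4·3·(−2)·(−3) = 72 ≡ 7, so v_4 = 7^{−1} = 2 (mod 13).
  i = 5 (α = 8): (8−1)(8−2)(8−7)(8−5) = 7·6·1·3 = 126 ≡ 9, so v_5 = 9^{−1} = 3 (mod 13).
  v = [12, 1, 8, 2, 3].
Step 2: syndromes of r = [0, 8, 9, 6, 10] (all sums mod 13).
  S_0 = Σ v_i r_i = 12·0 + 1·8 + 8·9 + 2·6 + 3·10 = 122 ≡ 5.
  S_1 = Σ v_i α_i r_i = 12·1·0 + 1·2·8 + 8·7·9 + 2·5·6 + 3·8·10 = 820 ≡ 1.
  α_i^2 mod 13 = [1, 4, 10, 12, 12].
  S_2 = Σ v_i α_i^2 r_i = 12·1·0 + 1·4·8 + 8·10·9 + 2·12·6 + 3·12·10 = 1256 ≡ 8.
  S = (5, 1, 8) ≠ 0, so r is not a codeword (an error is present).
Step 3: locate the error. For a single error e at position i, S_ℓ = v_i·e·α_i^ℓ, so α_err = S_1/S_0.
  S_0^{−1} = 5^{−1} = 8 (mod 13), so α_err = 1·8 = 8 ≡ 8 = α_5. Error position i = 5.
  Consistency check: S_2/S_1 = 8·1 = 8 ≡ 8 = α_err ✓ (single-error assumption holds).
Step 4: error magnitude e = S_0/v_5 = S_0·∏_{j≠5}(α_5 − α_j) = 5·9 = 45 ≡ 6 (mod 13).
Step 5: correct position 5: c_5 = r_5 − e = 10 − 6 ≡ 4 (mod 13). Hence c = [0, 8, 9, 6, 4].
  Check: interpolating c through the α_i gives m(x) = 5 + 8·x (degree < 2) with m(α_i) = c_i for every i, so c is indeed a codeword.


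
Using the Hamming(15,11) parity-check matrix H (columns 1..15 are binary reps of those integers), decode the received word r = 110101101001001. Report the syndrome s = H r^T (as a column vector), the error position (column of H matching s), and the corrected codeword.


s = (1, 1, 0, 0)^T, error position = 12, corrected codeword c = 110101101000001

Compute s = H r^T mod 2 one row at a time:
  s_1 = 0 + 1 + 0 + 0 + 1 + 0 + 0 + 1 = 3 ≡ 1 (mod 2).
  s_2 = 1 + 0 + 1 + 1 + 1 + 0 + 0 + 1 = 5 ≡ 1 (mod 2).
  s_3 = 1 + 0 + 1 + 1 + 0 + 0 + 0 + 1 = 4 ≡ 0 (mod 2).
  s_4 = 1 + 0 + 0 + 1 + 1 + 0 + 0 + 1 = 4 ≡ 0 (mod 2).
s = (1, 1, 0, 0)^T — this equals column 12 of H (binary 1100), so error is at position 12.
Correct: flip bit 12 of r = 110101101001001 to get c = 110101101000001.


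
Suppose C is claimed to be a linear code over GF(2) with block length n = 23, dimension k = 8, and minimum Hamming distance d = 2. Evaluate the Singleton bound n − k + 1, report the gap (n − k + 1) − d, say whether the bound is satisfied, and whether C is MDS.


Singleton RHS = n − k + 1 = 16, slack = 14, bound satisfied, not MDS.

Singleton bound: d ≤ n − k + 1.
Here n = 23, k = 8, so n − k + 1 = 16.
Given d = 2, check d ≤ 16: YES.
Slack = (n − k + 1) − d = 14.
The code is NOT MDS (slack = 14 > 0).
Description: the claimed parameters are [23, 8, 2]_2; such a code would be non-MDS.


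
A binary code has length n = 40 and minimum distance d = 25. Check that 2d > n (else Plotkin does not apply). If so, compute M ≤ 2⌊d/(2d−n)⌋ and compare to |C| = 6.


Plotkin bound M ≤ 4; given |C| = 6 > bound (violated).

Check applicability: 2d = 50, n = 40.
2d − n = 10 > 0, so Plotkin applies.
Compute d/(2d−n) = 25/10 ≈ 2.5000.
⌊d/(2d−n)⌋ = 2.
Plotkin bound: M ≤ 2·2 = 4.
Given |C| = 6, check: VIOLATED.
This |C| is above the Plotkin bound, so no binary code with n = 40, d = 25 and 6 codewords exists.


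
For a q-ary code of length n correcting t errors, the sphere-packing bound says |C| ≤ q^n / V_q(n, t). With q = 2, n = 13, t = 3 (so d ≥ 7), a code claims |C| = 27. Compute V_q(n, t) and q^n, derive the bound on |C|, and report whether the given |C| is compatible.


V_q(n, t) = 378, q^n = 8192, Hamming bound = 21, |C| = 27 > bound (violated).

Step 1: Compute V_q(n, t) = Σ_{j=0}^3 C(n, j) (q−1)^j.
  j = 0: C(13,0)·(1)^0 = 1·1 = 1.
  j = 1: C(13,1)·(1)^1 = 13·1 = 13.
  j = 2: C(13,2)·(1)^2 = 78·1 = 78.
  j = 3: C(13,3)·(1)^3 = 286·1 = 286.
  V_q(n, t) = 1 + 13 + 78 + 286 = 378.
Step 2: q^n = 2^13 = 8192.
Step 3: Hamming bound ⌊q^n / V_q(n,t)⌋ = ⌊8192/378⌋ = 21.
Step 4: Compare |C| = 27 to 21: violated.
The claimed |C| lies above the Hamming bound, so no 2-ary code of length 13 with d ≥ 7 can have 27 codewords.


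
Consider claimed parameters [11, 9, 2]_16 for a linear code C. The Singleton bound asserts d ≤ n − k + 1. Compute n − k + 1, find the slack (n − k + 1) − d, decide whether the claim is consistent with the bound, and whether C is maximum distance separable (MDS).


Singleton RHS = n − k + 1 = 3, slack = 1, bound satisfied, not MDS.

Singleton bound: d ≤ n − k + 1.
Here n = 11, k = 9, so n − k + 1 = 3.
Given d = 2, check d ≤ 3: YES.
Slack = (n − k + 1) − d = 1.
The code is NOT MDS (slack = 1 > 0).
Description: the claimed parameters are [11, 9, 2]_16; such a code would be non-MDS.


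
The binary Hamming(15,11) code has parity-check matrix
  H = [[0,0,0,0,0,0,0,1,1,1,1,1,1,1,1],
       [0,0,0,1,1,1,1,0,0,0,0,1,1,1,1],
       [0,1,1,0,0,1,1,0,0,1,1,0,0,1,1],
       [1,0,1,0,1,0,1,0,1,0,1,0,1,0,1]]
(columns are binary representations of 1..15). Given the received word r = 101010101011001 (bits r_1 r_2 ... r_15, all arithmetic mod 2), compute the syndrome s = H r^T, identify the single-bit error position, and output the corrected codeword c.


s = (0, 0, 0, 1)^T, error position = 1, corrected codeword c = 001010101011001

Compute s = H r^T mod 2 one row at a time:
  s_1 = 0 + 1 + 0 + 1 + 1 + 0 + 0 + 1 = 4 ≡ 0 (mod 2).
  s_2 = 0 + 1 + 0 + 1 + 1 + 0 + 0 + 1 = 4 ≡ 0 (mod 2).
  s_3 = 0 + 1 + 0 + 1 + 0 + 1 + 0 + 1 = 4 ≡ 0 (mod 2).
  s_4 = 1 + 1 + 1 + 1 + 1 + 1 + 0 + 1 = 7 ≡ 1 (mod 2).
s = (0, 0, 0, 1)^T — this equals column 1 of H (binary 0001), so error is at position 1.
Correct: flip bit 1 of r = 101010101011001 to get c = 001010101011001.


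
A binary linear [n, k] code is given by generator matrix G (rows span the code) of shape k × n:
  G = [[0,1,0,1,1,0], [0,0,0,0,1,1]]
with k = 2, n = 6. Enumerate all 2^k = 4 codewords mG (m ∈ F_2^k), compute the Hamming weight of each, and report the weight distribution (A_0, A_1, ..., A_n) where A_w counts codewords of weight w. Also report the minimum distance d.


Weight distribution: A_0 = 1, A_2 = 1, A_3 = 2. Minimum distance d = 2.

Enumerate all 2^2 = 4 messages m ∈ F_2^2.
For each, compute codeword c = mG in F_2^6, then tally its weight.
  m = 00 → c = 000000, weight = 0.
  m = 10 → c = 010110, weight = 3.
  m = 01 → c = 000011, weight = 2.
  m = 11 → c = 010101, weight = 3.
Tally weights:
  weight 0: 1 codewords.
  weight 2: 1 codewords.
  weight 3: 2 codewords.
Minimum distance d = smallest w > 0 with A_w > 0 = 2.
Sanity: Σ A_w = 4 = 2^2 = 4 ✓.


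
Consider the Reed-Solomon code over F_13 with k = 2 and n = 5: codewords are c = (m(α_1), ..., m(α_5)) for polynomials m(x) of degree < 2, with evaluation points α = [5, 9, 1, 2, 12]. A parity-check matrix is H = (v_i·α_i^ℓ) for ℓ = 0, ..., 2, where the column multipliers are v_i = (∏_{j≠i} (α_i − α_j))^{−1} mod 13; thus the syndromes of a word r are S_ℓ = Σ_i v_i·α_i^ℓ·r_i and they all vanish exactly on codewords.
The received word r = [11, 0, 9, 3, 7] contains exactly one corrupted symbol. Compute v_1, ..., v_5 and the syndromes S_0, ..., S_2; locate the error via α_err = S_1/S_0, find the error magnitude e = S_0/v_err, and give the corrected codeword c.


S = (10, 3, 10), error at position 5, error magnitude e = 12, c = [11, 0, 9, 3, 8].

Step 1: column multipliers v_i = (∏_{j≠i}(α_i − α_j))^{−1} mod 13.
  i = 1 (α = 5): (5−9)(5−1)(5−2)(5−12) = (−4)·4·3·(−7) = 336 ≡ 11, so v_1 = 11^{−1} = 6 (mod 13).
  i = 2 (α = 9): (9−5)(9−1)(9−2)(9−12) = 4·8·7·(−3) = −672 ≡ 4, so v_2 = 4^{−1} = 10 (mod 13).
  i = 3 (α = 1): (1−5)(1−9)(1−2)(1−12) = (−4)·(−8)·(−1)·(−11) = 352 ≡ 1, so v_3 = 1^{−1} = 1 (mod 13).
  i = 4 (α = 2): (2−5)(2−9)(2−1)(2−12) = (−3)·(−7)·1·(−10) = −210 ≡ 11, so v_4 = 11^{−1} = 6 (mod 13).
  i = 5 (α = 12): (12−5)(12−9)(12−1)(12−2) = 7·3·11·10 = 2310 ≡ 9, so v_5 = 9^{−1} = 3 (mod 13).
  v = [6, 10, 1, 6, 3].
Step 2: syndromes of r = [11, 0, 9, 3, 7] (all sums mod 13).
  S_0 = Σ v_i r_i = 6·11 + 10·0 + 1·9 + 6·3 + 3·7 = 114 ≡ 10.
  S_1 = Σ v_i α_i r_i = 6·5·11 + 10·9·0 + 1·1·9 + 6·2·3 + 3·12·7 = 627 ≡ 3.
  α_i^2 mod 13 = [12, 3, 1, 4, 1].
  S_2 = Σ v_i α_i^2 r_i = 6·12·11 + 10·3·0 + 1·1·9 + 6·4·3 + 3·1·7 = 894 ≡ 10.
  S = (10, 3, 10) ≠ 0, so r is not a codeword (an error is present).
Step 3: locate the error. For a single error e at position i, S_ℓ = v_i·e·α_i^ℓ, so α_err = S_1/S_0.
  S_0^{−1} = 10^{−1} = 4 (mod 13), so α_err = 3·4 = 12 ≡ 12 = α_5. Error position i = 5.
  Consistency check: S_2/S_1 = 10·9 = 90 ≡ 12 = α_err ✓ (single-error assumption holds).
Step 4: error magnitude e = S_0/v_5 = S_0·∏_{j≠5}(α_5 − α_j) = 10·9 = 90 ≡ 12 (mod 13).
Step 5: correct position 5: c_5 = r_5 − e = 7 − 12 ≡ 8 (mod 13). Hence c = [11, 0, 9, 3, 8].
  Check: interpolating c through the α_i gives m(x) = 2 + 7·x (degree < 2) with m(α_i) = c_i for every i, so c is indeed a codeword.


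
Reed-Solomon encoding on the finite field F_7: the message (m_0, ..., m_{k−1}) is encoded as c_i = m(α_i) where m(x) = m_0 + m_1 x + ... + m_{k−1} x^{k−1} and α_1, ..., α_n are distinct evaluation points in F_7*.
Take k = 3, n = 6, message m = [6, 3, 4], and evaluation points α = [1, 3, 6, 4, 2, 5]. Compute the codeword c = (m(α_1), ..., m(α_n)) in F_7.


c = [6, 2, 0, 5, 0, 2]

Message polynomial: m(x) = 6 + 3·x + 4·x^2 (mod 7).
For each evaluation point α_i, compute m(α_i) mod 7:
  α_1 = 1: Horner steps 4 → 0 → 6, so m(1) = 6.
  α_2 = 3: Horner steps 4 → 1 → 2, so m(3) = 2.
  α_3 = 6: Horner steps 4 → 6 → 0, so m(6) = 0.
  α_4 = 4: Horner steps 4 → 5 → 5, so m(4) = 5.
  α_5 = 2: Horner steps 4 → 4 → 0, so m(2) = 0.
  α_6 = 5: Horner steps 4 → 2 → 2, so m(5) = 2.
Codeword c = [6, 2, 0, 5, 0, 2] ∈ F_7^6.


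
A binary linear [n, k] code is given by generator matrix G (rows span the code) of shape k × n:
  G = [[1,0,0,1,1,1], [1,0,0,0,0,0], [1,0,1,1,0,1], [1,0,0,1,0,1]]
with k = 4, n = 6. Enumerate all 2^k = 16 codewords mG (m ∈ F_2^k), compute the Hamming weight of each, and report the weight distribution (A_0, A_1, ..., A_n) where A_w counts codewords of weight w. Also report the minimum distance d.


Weight distribution: A_0 = 1, A_1 = 3, A_2 = 4, A_3 = 4, A_4 = 3, A_5 = 1. Minimum distance d = 1.

Enumerate all 2^4 = 16 messages m ∈ F_2^4.
For each, compute codeword c = mG in F_2^6, then tally its weight.
  m = 0000 → c = 000000, weight = 0.
  m = 1000 → c = 100111, weight = 4.
  m = 0100 → c = 100000, weight = 1.
  m = 1100 → c = 000111, weight = 3.
  m = 0010 → c = 101101, weight = 4.
  m = 1010 → c = 001010, weight = 2.
  m = 0110 → c = 001101, weight = 3.
  m = 1110 → c = 101010, weight = 3.
  m = 0001 → c = 100101, weight = 3.
  m = 1001 → c = 000010, weight = 1.
  m = 0101 → c = 000101, weight = 2.
  m = 1101 → c = 100010, weight = 2.
  m = 0011 → c = 001000, weight = 1.
  m = 1011 → c = 101111, weight = 5.
  m = 0111 → c = 101000, weight = 2.
  m = 1111 → c = 001111, weight = 4.
Tally weights:
  weight 0: 1 codewords.
  weight 1: 3 codewords.
  weight 2: 4 codewords.
  weight 3: 4 codewords.
  weight 4: 3 codewords.
  weight 5: 1 codewords.
Minimum distance d = smallest w > 0 with A_w > 0 = 1.
Sanity: Σ A_w = 16 = 2^4 = 16 ✓.


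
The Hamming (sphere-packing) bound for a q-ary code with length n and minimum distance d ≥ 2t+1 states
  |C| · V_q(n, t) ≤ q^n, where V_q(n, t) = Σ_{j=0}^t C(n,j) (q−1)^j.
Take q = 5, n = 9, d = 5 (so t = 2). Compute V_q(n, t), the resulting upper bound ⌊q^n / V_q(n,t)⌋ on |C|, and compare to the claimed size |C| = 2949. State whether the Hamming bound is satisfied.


V_q(n, t) = 613, q^n = 1953125, Hamming bound = 3186, |C| = 2949 ≤ bound (satisfied).

Step 1: Compute V_q(n, t) = Σ_{j=0}^2 C(n, j) (q−1)^j.
  j = 0: C(9,0)·(4)^0 = 1·1 = 1.
  j = 1: C(9,1)·(4)^1 = 9·4 = 36.
  j = 2: C(9,2)·(4)^2 = 36·16 = 576.
  V_q(n, t) = 1 + 36 + 576 = 613.
Step 2: q^n = 5^9 = 1953125.
Step 3: Hamming bound ⌊q^n / V_q(n,t)⌋ = ⌊1953125/613⌋ = 3186.
Step 4: Compare |C| = 2949 to 3186: satisfied.
The claimed |C| lies below the Hamming bound.


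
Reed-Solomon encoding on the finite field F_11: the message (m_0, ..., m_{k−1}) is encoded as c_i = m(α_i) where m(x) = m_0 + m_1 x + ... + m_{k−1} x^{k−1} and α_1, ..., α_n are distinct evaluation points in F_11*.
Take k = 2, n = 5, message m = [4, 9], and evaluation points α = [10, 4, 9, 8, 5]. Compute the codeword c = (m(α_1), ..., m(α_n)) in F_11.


c = [6, 7, 8, 10, 5]

Message polynomial: m(x) = 4 + 9·x (mod 11).
For each evaluation point α_i, compute m(α_i) mod 11:
  α_1 = 10: Horner steps 9 → 6, so m(10) = 6.
  α_2 = 4: Horner steps 9 → 7, so m(4) = 7.
  α_3 = 9: Horner steps 9 → 8, so m(9) = 8.
  α_4 = 8: Horner steps 9 → 10, so m(8) = 10.
  α_5 = 5: Horner steps 9 → 5, so m(5) = 5.
Codeword c = [6, 7, 8, 10, 5] ∈ F_11^5.


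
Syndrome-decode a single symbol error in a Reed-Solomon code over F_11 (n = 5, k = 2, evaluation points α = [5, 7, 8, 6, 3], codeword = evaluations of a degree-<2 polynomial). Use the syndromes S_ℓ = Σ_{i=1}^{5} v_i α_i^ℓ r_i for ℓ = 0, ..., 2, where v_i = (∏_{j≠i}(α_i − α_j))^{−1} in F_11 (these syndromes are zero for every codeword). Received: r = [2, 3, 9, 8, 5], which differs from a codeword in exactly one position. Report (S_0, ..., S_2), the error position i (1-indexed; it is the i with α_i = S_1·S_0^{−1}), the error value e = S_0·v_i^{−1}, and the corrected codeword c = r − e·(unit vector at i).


S = (7, 10, 8), error at position 5, error magnitude e = 4, c = [2, 3, 9, 8, 1].

Step 1: column multipliers v_i = (∏_{j≠i}(α_i − α_j))^{−1} mod 11.
  i = 1 (α = 5): (5−7)(5−8)(5−6)(5−3) = (−2)·(−3)·(−1)·2 = −12 ≡ 10, so v_1 = 10^{−1} = 10 (mod 11).
  i = 2 (α = 7): (7−5)(7−8)(7−6)(7−3) = 2·(−1)·1·4 = −8 ≡ 3, so v_2 = 3^{−1} = 4 (mod 11).
  i = 3 (α = 8): (8−5)(8−7)(8−6)(8−3) = 3·1·2·5 = 30 ≡ 8, so v_3 = 8^{−1} = 7 (mod 11).
  i = 4 (α = 6): (6−5)(6−7)(6−8)(6−3) = 1·(−1)·(−2)·3 = 6 ≡ 6, so v_4 = 6^{−1} = 2 (mod 11).
  i = 5 (α = 3): (3−5)(3−7)(3−8)(3−6) = (−2)·(−4)·(−5)·(−3) = 120 ≡ 10, so v_5 = 10^{−1} = 10 (mod 11).
  v = [10, 4, 7, 2, 10].
Step 2: syndromes of r = [2, 3, 9, 8, 5] (all sums mod 11).
  S_0 = Σ v_i r_i = 10·2 + 4·3 + 7·9 + 2·8 + 10·5 = 161 ≡ 7.
  S_1 = Σ v_i α_i r_i = 10·5·2 + 4·7·3 + 7·8·9 + 2·6·8 + 10·3·5 = 934 ≡ 10.
  α_i^2 mod 11 = [3, 5, 9, 3, 9].
  S_2 = Σ v_i α_i^2 r_i = 10·3·2 + 4·5·3 + 7·9·9 + 2·3·8 + 10·9·5 = 1185 ≡ 8.
  S = (7, 10, 8) ≠ 0, so r is not a codeword (an error is present).
Step 3: locate the error. For a single error e at position i, S_ℓ = v_i·e·α_i^ℓ, so α_err = S_1/S_0.
  S_0^{−1} = 7^{−1} = 8 (mod 11), so α_err = 10·8 = 80 ≡ 3 = α_5. Error position i = 5.
  Consistency check: S_2/S_1 = 8·10 = 80 ≡ 3 = α_err ✓ (single-error assumption holds).
Step 4: error magnitude e = S_0/v_5 = S_0·∏_{j≠5}(α_5 − α_j) = 7·10 = 70 ≡ 4 (mod 11).
Step 5: correct position 5: c_5 = r_5 − e = 5 − 4 ≡ 1 (mod 11). Hence c = [2, 3, 9, 8, 1].
  Check: interpolating c through the α_i gives m(x) = 5 + 6·x (degree < 2) with m(α_i) = c_i for every i, so c is indeed a codeword.


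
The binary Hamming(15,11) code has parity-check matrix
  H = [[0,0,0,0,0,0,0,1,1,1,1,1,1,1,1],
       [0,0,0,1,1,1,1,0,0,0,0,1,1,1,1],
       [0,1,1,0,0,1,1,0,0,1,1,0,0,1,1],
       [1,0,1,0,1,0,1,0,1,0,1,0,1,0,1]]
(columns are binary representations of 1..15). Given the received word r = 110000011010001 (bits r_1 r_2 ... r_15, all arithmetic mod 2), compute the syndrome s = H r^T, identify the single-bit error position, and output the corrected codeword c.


s = (0, 1, 1, 0)^T, error position = 6, corrected codeword c = 110001011010001

Compute s = H r^T mod 2 one row at a time:
  s_1 = 1 + 1 + 0 + 1 + 0 + 0 + 0 + 1 = 4 ≡ 0 (mod 2).
  s_2 = 0 + 0 + 0 + 0 + 0 + 0 + 0 + 1 = 1 ≡ 1 (mod 2).
  s_3 = 1 + 0 + 0 + 0 + 0 + 1 + 0 + 1 = 3 ≡ 1 (mod 2).
  s_4 = 1 + 0 + 0 + 0 + 1 + 1 + 0 + 1 = 4 ≡ 0 (mod 2).
s = (0, 1, 1, 0)^T — this equals column 6 of H (binary 0110), so error is at position 6.
Correct: flip bit 6 of r = 110000011010001 to get c = 110001011010001.


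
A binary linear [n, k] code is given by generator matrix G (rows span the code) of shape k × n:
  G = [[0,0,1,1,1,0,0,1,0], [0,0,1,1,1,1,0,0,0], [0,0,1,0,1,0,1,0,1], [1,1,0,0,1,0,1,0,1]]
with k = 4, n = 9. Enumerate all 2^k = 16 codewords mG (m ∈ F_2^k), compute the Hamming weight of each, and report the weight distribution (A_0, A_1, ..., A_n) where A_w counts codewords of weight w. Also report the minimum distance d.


Weight distribution: A_0 = 1, A_2 = 1, A_3 = 1, A_4 = 5, A_5 = 4, A_6 = 1, A_7 = 3. Minimum distance d = 2.

Enumerate all 2^4 = 16 messages m ∈ F_2^4.
For each, compute codeword c = mG in F_2^9, then tally its weight.
  m = 0000 → c = 000000000, weight = 0.
  m = 1000 → c = 001110010, weight = 4.
  m = 0100 → c = 001111000, weight = 4.
  m = 1100 → c = 000001010, weight = 2.
  m = 0010 → c = 001010101, weight = 4.
  m = 1010 → c = 000100111, weight = 4.
  m = 0110 → c = 000101101, weight = 4.
  m = 1110 → c = 001011111, weight = 6.
  m = 0001 → c = 110010101, weight = 5.
  m = 1001 → c = 111100111, weight = 7.
  m = 0101 → c = 111101101, weight = 7.
  m = 1101 → c = 110011111, weight = 7.
  m = 0011 → c = 111000000, weight = 3.
  m = 1011 → c = 110110010, weight = 5.
  m = 0111 → c = 110111000, weight = 5.
  m = 1111 → c = 111001010, weight = 5.
Tally weights:
  weight 0: 1 codewords.
  weight 2: 1 codewords.
  weight 3: 1 codewords.
  weight 4: 5 codewords.
  weight 5: 4 codewords.
  weight 6: 1 codewords.
  weight 7: 3 codewords.
Minimum distance d = smallest w > 0 with A_w > 0 = 2.
Sanity: Σ A_w = 16 = 2^4 = 16 ✓.


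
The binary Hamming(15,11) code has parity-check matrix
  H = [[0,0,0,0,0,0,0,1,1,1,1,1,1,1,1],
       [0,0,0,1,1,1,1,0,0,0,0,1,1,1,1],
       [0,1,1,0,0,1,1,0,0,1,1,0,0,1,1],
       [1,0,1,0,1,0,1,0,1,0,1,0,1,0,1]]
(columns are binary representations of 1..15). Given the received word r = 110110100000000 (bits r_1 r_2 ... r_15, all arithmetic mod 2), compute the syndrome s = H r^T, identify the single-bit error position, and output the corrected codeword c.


s = (0, 1, 0, 1)^T, error position = 5, corrected codeword c = 110100100000000

Compute s = H r^T mod 2 one row at a time:
  s_1 = 0 + 0 + 0 + 0 + 0 + 0 + 0 + 0 = 0 ≡ 0 (mod 2).
  s_2 = 1 + 1 + 0 + 1 + 0 + 0 + 0 + 0 = 3 ≡ 1 (mod 2).
  s_3 = 1 + 0 + 0 + 1 + 0 + 0 + 0 + 0 = 2 ≡ 0 (mod 2).
  s_4 = 1 + 0 + 1 + 1 + 0 + 0 + 0 + 0 = 3 ≡ 1 (mod 2).
s = (0, 1, 0, 1)^T — this equals column 5 of H (binary 0101), so error is at position 5.
Correct: flip bit 5 of r = 110110100000000 to get c = 110100100000000.


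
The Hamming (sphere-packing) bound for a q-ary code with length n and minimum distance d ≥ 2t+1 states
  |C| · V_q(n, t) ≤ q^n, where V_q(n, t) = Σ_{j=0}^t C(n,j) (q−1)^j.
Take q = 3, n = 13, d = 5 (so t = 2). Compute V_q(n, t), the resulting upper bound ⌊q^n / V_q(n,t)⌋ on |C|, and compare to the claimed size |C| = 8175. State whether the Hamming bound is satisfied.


V_q(n, t) = 339, q^n = 1594323, Hamming bound = 4703, |C| = 8175 > bound (violated).

Step 1: Compute V_q(n, t) = Σ_{j=0}^2 C(n, j) (q−1)^j.
  j = 0: C(13,0)·(2)^0 = 1·1 = 1.
  j = 1: C(13,1)·(2)^1 = 13·2 = 26.
  j = 2: C(13,2)·(2)^2 = 78·4 = 312.
  V_q(n, t) = 1 + 26 + 312 = 339.
Step 2: q^n = 3^13 = 1594323.
Step 3: Hamming bound ⌊q^n / V_q(n,t)⌋ = ⌊1594323/339⌋ = 4703.
Step 4: Compare |C| = 8175 to 4703: violated.
The claimed |C| lies above the Hamming bound, so no 3-ary code of length 13 with d ≥ 5 can have 8175 codewords.


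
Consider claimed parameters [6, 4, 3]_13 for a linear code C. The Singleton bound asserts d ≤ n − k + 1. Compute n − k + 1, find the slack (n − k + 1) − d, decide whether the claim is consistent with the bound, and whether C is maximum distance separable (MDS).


Singleton RHS = n − k + 1 = 3, slack = 0, bound satisfied, MDS.

Singleton bound: d ≤ n − k + 1.
Here n = 6, k = 4, so n − k + 1 = 3.
Given d = 3, check d ≤ 3: YES.
Slack = (n − k + 1) − d = 0.
The code is MDS (slack = 0).
Description: the claimed parameters are [6, 4, 3]_13; such a code would be MDS (meets Singleton bound).


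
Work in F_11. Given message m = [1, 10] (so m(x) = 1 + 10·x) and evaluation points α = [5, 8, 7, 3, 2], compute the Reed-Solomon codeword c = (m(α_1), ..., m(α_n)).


c = [7, 4, 5, 9, 10]

Message polynomial: m(x) = 1 + 10·x (mod 11).
For each evaluation point α_i, compute m(α_i) mod 11:
  α_1 = 5: Horner steps 10 → 7, so m(5) = 7.
  α_2 = 8: Horner steps 10 → 4, so m(8) = 4.
  α_3 = 7: Horner steps 10 → 5, so m(7) = 5.
  α_4 = 3: Horner steps 10 → 9, so m(3) = 9.
  α_5 = 2: Horner steps 10 → 10, so m(2) = 10.
Codeword c = [7, 4, 5, 9, 10] ∈ F_11^5.


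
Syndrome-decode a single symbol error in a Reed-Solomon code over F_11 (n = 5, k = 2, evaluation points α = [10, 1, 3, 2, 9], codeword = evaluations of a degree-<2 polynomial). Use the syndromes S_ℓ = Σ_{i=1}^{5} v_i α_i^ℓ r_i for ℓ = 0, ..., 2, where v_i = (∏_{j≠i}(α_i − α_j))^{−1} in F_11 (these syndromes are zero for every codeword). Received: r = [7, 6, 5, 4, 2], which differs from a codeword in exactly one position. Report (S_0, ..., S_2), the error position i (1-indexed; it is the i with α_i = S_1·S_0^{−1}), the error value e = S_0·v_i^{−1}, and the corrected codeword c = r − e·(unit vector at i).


S = (7, 3, 6), error at position 4, error magnitude e = 4, c = [7, 6, 5, 0, 2].

Step 1: column multipliers v_i = (∏_{j≠i}(α_i − α_j))^{−1} mod 11.
  i = 1 (α = 10): (10−1)(10−3)(10−2)(10−9) = 9·7·8·1 = 504 ≡ 9, so v_1 = 9^{−1} = 5 (mod 11).
  i = 2 (α = 1): (1−10)(1−3)(1−2)(1−9) = (−9)·(−2)·(−1)·(−8) = 144 ≡ 1, so v_2 = 1^{−1} = 1 (mod 11).
  i = 3 (α = 3): (3−10)(3−1)(3−2)(3−9) = (−7)·2·1·(−6) = 84 ≡ 7, so v_3 = 7^{−1} = 8 (mod 11).
  i = 4 (α = 2): (2−10)(2−1)(2−3)(2−9) = (−8)·1·(−1)·(−7) = −56 ≡ 10, so v_4 = 10^{−1} = 10 (mod 11).
  i = 5 (α = 9): (9−10)(9−1)(9−3)(9−2) = (−1)·8·6·7 = −336 ≡ 5, so v_5 = 5^{−1} = 9 (mod 11).
  v = [5, 1, 8, 10, 9].
Step 2: syndromes of r = [7, 6, 5, 4, 2] (all sums mod 11).
  S_0 = Σ v_i r_i = 5·7 + 1·6 + 8·5 + 10·4 + 9·2 = 139 ≡ 7.
  S_1 = Σ v_i α_i r_i = 5·10·7 + 1·1·6 + 8·3·5 + 10·2·4 + 9·9·2 = 718 ≡ 3.
  α_i^2 mod 11 = [1, 1, 9, 4, 4].
  S_2 = Σ v_i α_i^2 r_i = 5·1·7 + 1·1·6 + 8·9·5 + 10·4·4 + 9·4·2 = 633 ≡ 6.
  S = (7, 3, 6) ≠ 0, so r is not a codeword (an error is present).
Step 3: locate the error. For a single error e at position i, S_ℓ = v_i·e·α_i^ℓ, so α_err = S_1/S_0.
  S_0^{−1} = 7^{−1} = 8 (mod 11), so α_err = 3·8 = 24 ≡ 2 = α_4. Error position i = 4.
  Consistency check: S_2/S_1 = 6·4 = 24 ≡ 2 = α_err ✓ (single-error assumption holds).
Step 4: error magnitude e = S_0/v_4 = S_0·∏_{j≠4}(α_4 − α_j) = 7·10 = 70 ≡ 4 (mod 11).
Step 5: correct position 4: c_4 = r_4 − e = 4 − 4 ≡ 0 (mod 11). Hence c = [7, 6, 5, 0, 2].
  Check: interpolating c through the α_i gives m(x) = 1 + 5·x (degree < 2) with m(α_i) = c_i for every i, so c is indeed a codeword.


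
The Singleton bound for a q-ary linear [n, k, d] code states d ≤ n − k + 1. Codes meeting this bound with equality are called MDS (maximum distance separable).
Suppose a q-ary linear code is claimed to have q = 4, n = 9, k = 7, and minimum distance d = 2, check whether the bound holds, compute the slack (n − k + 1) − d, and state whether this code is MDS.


Singleton RHS = n − k + 1 = 3, slack = 1, bound satisfied, not MDS.

Singleton bound: d ≤ n − k + 1.
Here n = 9, k = 7, so n − k + 1 = 3.
Given d = 2, check d ≤ 3: YES.
Slack = (n − k + 1) − d = 1.
The code is NOT MDS (slack = 1 > 0).
Description: the claimed parameters are [9, 7, 2]_4; such a code would be non-MDS.


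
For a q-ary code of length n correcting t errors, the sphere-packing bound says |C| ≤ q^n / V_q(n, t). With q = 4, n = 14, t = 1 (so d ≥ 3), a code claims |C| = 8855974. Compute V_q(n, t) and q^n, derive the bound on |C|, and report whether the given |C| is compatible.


V_q(n, t) = 43, q^n = 268435456, Hamming bound = 6242685, |C| = 8855974 > bound (violated).

Step 1: Compute V_q(n, t) = Σ_{j=0}^1 C(n, j) (q−1)^j.
  j = 0: C(14,0)·(3)^0 = 1·1 = 1.
  j = 1: C(14,1)·(3)^1 = 14·3 = 42.
  V_q(n, t) = 1 + 42 = 43.
Step 2: q^n = 4^14 = 268435456.
Step 3: Hamming bound ⌊q^n / V_q(n,t)⌋ = ⌊268435456/43⌋ = 6242685.
Step 4: Compare |C| = 8855974 to 6242685: violated.
The claimed |C| lies above the Hamming bound, so no 4-ary code of length 14 with d ≥ 3 can have 8855974 codewords.


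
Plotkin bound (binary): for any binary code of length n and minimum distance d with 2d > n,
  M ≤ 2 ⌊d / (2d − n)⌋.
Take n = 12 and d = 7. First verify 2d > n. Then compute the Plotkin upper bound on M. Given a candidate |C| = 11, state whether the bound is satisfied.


Plotkin bound M ≤ 6; given |C| = 11 > bound (violated).

Check applicability: 2d = 14, n = 12.
2d − n = 2 > 0, so Plotkin applies.
Compute d/(2d−n) = 7/2 ≈ 3.5000.
⌊d/(2d−n)⌋ = 3.
Plotkin bound: M ≤ 2·3 = 6.
Given |C| = 11, check: VIOLATED.
This |C| is above the Plotkin bound, so no binary code with n = 12, d = 7 and 11 codewords exists.


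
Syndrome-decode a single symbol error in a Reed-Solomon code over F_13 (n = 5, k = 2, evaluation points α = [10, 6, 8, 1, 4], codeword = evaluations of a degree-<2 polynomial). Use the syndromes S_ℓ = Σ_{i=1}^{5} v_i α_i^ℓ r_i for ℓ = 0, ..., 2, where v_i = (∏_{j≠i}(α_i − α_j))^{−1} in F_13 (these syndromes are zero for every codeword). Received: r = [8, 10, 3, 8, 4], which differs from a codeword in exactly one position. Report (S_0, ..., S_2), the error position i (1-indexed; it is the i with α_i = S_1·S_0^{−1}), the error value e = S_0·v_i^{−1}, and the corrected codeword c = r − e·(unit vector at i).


S = (4, 1, 10), error at position 1, error magnitude e = 12, c = [9, 10, 3, 8, 4].

Step 1: column multipliers v_i = (∏_{j≠i}(α_i − α_j))^{−1} mod 13.
  i = 1 (α = 10): (10−6)(10−8)(10−1)(10−4) = 4·2·9·6 = 432 ≡ 3, so v_1 = 3^{−1} = 9 (mod 13).
  i = 2 (α = 6): (6−10)(6−8)(6−1)(6−4) = (−4)·(−2)·5·2 = 80 ≡ 2, so v_2 = 2^{−1} = 7 (mod 13).
  i = 3 (α = 8): (8−10)(8−6)(8−1)(8−4) = (−2)·2·7·4 = −112 ≡ 5, so v_3 = 5^{−1} = 8 (mod 13).
  i = 4 (α = 1): (1−10)(1−6)(1−8)(1−4) = (−9)·(−5)·(−7)·(−3) = 945 ≡ 9, so v_4 = 9^{−1} = 3 (mod 13).
  i = 5 (α = 4): (4−10)(4−6)(4−8)(4−1) = (−6)·(−2)·(−4)·3 = −144 ≡ 12, so v_5 = 12^{−1} = 12 (mod 13).
  v = [9, 7, 8, 3, 12].
Step 2: syndromes of r = [8, 10, 3, 8, 4] (all sums mod 13).
  S_0 = Σ v_i r_i = 9·8 + 7·10 + 8·3 + 3·8 + 12·4 = 238 ≡ 4.
  S_1 = Σ v_i α_i r_i = 9·10·8 + 7·6·10 + 8·8·3 + 3·1·8 + 12·4·4 = 1548 ≡ 1.
  α_i^2 mod 13 = [9, 10, 12, 1, 3].
  S_2 = Σ v_i α_i^2 r_i = 9·9·8 + 7·10·10 + 8·12·3 + 3·1·8 + 12·3·4 = 1804 ≡ 10.
  S = (4, 1, 10) ≠ 0, so r is not a codeword (an error is present).
Step 3: locate the error. For a single error e at position i, S_ℓ = v_i·e·α_i^ℓ, so α_err = S_1/S_0.
  S_0^{−1} = 4^{−1} = 10 (mod 13), so α_err = 1·10 = 10 ≡ 10 = α_1. Error position i = 1.
  Consistency check: S_2/S_1 = 10·1 = 10 ≡ 10 = α_err ✓ (single-error assumption holds).
Step 4: error magnitude e = S_0/v_1 = S_0·∏_{j≠1}(α_1 − α_j) = 4·3 = 12 ≡ 12 (mod 13).
Step 5: correct position 1: c_1 = r_1 − e = 8 − 12 ≡ 9 (mod 13). Hence c = [9, 10, 3, 8, 4].
  Check: interpolating c through the α_i gives m(x) = 5 + 3·x (degree < 2) with m(α_i) = c_i for every i, so c is indeed a codeword.


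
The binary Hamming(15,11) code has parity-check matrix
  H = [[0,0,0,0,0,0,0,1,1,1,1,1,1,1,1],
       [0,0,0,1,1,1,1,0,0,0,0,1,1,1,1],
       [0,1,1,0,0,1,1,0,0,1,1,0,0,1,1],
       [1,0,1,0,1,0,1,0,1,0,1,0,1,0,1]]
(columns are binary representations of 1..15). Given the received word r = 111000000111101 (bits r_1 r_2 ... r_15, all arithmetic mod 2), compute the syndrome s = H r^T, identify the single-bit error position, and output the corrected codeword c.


s = (1, 1, 1, 1)^T, error position = 15, corrected codeword c = 111000000111100

Compute s = H r^T mod 2 one row at a time:
  s_1 = 0 + 0 + 1 + 1 + 1 + 1 + 0 + 1 = 5 ≡ 1 (mod 2).
  s_2 = 0 + 0 + 0 + 0 + 1 + 1 + 0 + 1 = 3 ≡ 1 (mod 2).
  s_3 = 1 + 1 + 0 + 0 + 1 + 1 + 0 + 1 = 5 ≡ 1 (mod 2).
  s_4 = 1 + 1 + 0 + 0 + 0 + 1 + 1 + 1 = 5 ≡ 1 (mod 2).
s = (1, 1, 1, 1)^T — this equals column 15 of H (binary 1111), so error is at position 15.
Correct: flip bit 15 of r = 111000000111101 to get c = 111000000111100.
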